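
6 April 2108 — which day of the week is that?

Friday

January 1, 2108 is a Sunday.
Jan 1, 2108 → Feb 1, 2108: 31 days (January has 31).
Feb 1, 2108 → Mar 1, 2108: 29 days (February has 29).
Mar 1, 2108 → Apr 1, 2108: 31 days (March has 31).
Apr 1, 2108 → Apr 6, 2108: 5 days.
Total: 96 days.
96 mod 7 = 5, so Sunday + 5 = Friday.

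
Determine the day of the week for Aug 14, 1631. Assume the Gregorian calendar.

Thursday

Doomsday rule: the anchor day for the 1600s is Tuesday. For year 31: 31÷12 = 2 r 7, and 7÷4 = 1, so 2+7+1 = 10.
Tuesday + 10 ≡ Friday — that's 1631's doomsday.
In August the doomsday date is Aug 8.
Aug 14 is 6 days after Aug 8; 6 mod 7 = 6, so Friday + 6 = Thursday.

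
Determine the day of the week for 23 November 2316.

Doomsday rule: the anchor day for the 2300s is Wednesday. For year 16: 16÷12 = 1 r 4, and 4÷4 = 1, so 1+4+1 = 6.
Wednesday + 6 ≡ Tuesday — that's 2316's doomsday.
In November the doomsday date is Nov 7.
Nov 23 is 16 days after Nov 7; 16 mod 7 = 2, so Tuesday + 2 = Thursday.

Thursday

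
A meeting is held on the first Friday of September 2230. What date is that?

September 1, 2230 is a Wednesday.
The first Friday is therefore September 3 (2 days later).

September 3, 2230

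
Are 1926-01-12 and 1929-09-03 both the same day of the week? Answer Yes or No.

From Jan 12, 1926 to Sep 3, 1929 is 1330 days.
1330 mod 7 = 0, so they are the same weekday.
(Jan 12, 1926 is a Tuesday; Sep 3, 1929 is a Tuesday.)

Yes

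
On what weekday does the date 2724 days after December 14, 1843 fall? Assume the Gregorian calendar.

First find the weekday of Dec 14, 1843. Doomsday rule: the anchor day for the 1800s is Friday. For year 43: 43÷12 = 3 r 7, and 7÷4 = 1, so 3+7+1 = 11.
Friday + 11 ≡ Tuesday — that's 1843's doomsday.
In December the doomsday date is Dec 12.
Dec 14 is 2 days after Dec 12; 2 mod 7 = 2, so Tuesday + 2 = Thursday.
2724 mod 7 = 1, so 2724 days after a Thursday is Thursday + 1 = Friday.

Friday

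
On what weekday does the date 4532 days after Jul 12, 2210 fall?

First find the weekday of Jul 12, 2210. Doomsday rule: the anchor day for the 2200s is Friday. For year 10: 10÷12 = 0 r 10, and 10÷4 = 2, so 0+10+2 = 12.
Friday + 12 ≡ Wednesday — that's 2210's doomsday.
In July the doomsday date is Jul 11.
Jul 12 is 1 day after Jul 11; 1 mod 7 = 1, so Wednesday + 1 = Thursday.
4532 mod 7 = 3, so 4532 days after a Thursday is Thursday + 3 = Sunday.

Sunday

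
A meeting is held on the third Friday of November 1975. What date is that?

November 1, 1975 is a Saturday.
The first Friday is therefore November 7 (6 days later).
The third Friday is 7 + 2×7 = November 21.

November 21, 1975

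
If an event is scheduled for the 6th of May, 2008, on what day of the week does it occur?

Doomsday rule: the anchor day for the 2000s is Tuesday. For year 08: 8÷12 = 0 r 8, and 8÷4 = 2, so 0+8+2 = 10.
Tuesday + 10 ≡ Friday — that's 2008's doomsday.
In May the doomsday date is May 9.
May 6 is 3 days before May 9; 3 mod 7 = 3, so Friday − 3 = Tuesday.

Tuesday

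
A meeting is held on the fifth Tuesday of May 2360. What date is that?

May 31, 2360

May 1, 2360 is a Sunday.
The first Tuesday is therefore May 3 (2 days later).
The fifth Tuesday is 3 + 4×7 = May 31.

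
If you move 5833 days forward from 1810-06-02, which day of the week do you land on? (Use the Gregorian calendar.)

Monday

Jun 2, 1810 is a Saturday.
5833 mod 7 = 2, so 5833 days after a Saturday is Saturday + 2 = Monday.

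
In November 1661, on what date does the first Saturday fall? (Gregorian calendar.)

November 1, 1661 is a Tuesday.
The first Saturday is therefore November 5 (4 days later).

November 5, 1661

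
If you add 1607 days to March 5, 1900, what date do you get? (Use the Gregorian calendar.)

+365 (one year) → Mar 5, 1901 (1242 left).
+365 (one year) → Mar 5, 1902 (877 left).
+365 (one year) → Mar 5, 1903 (512 left).
+366 (one year; includes Feb 29, 1904) → Mar 5, 1904 (146 left).
Mar has 31 days: +27 → Apr 1, 1904 (119 left).
Apr has 30 days: +30 → May 1, 1904 (89 left).
May has 31 days: +31 → Jun 1, 1904 (58 left).
Jun has 30 days: +30 → Jul 1, 1904 (28 left).
+28 → Jul 29, 1904.

July 29, 1904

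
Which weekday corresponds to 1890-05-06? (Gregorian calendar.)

Doomsday rule: the anchor day for the 1800s is Friday. For year 90: 90÷12 = 7 r 6, and 6÷4 = 1, so 7+6+1 = 14.
Friday + 14 ≡ Friday — that's 1890's doomsday.
In May the doomsday date is May 9.
May 6 is 3 days before May 9; 3 mod 7 = 3, so Friday − 3 = Tuesday.

Tuesday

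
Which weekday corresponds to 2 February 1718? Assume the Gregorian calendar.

Doomsday rule: the anchor day for the 1700s is Sunday. For year 18: 18÷12 = 1 r 6, and 6÷4 = 1, so 1+6+1 = 8.
Sunday + 8 ≡ Monday — that's 1718's doomsday.
In February the doomsday date is Feb 28 (1718 is not a leap year).
Feb 2 is 26 days before Feb 28; 26 mod 7 = 5, so Monday − 5 = Wednesday.

Wednesday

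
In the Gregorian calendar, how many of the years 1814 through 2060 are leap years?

Multiples of 4 in [1814,2060]: 62.
Of those, multiples of 100: 2 (not leap unless ÷400).
Multiples of 400: 1.
Leap years = 62 − 2 + 1 = 61.

61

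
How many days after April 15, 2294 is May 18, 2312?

6607

Apr 15, 2294 → Apr 15, 2295: 365 days.
Apr 15, 2295 → Apr 15, 2296: 366 days (Feb 29, 2296 is in that span).
Apr 15, 2296 → Apr 15, 2297: 365 days.
Apr 15, 2297 → Apr 15, 2298: 365 days.
Apr 15, 2298 → Apr 15, 2299: 365 days.
Apr 15, 2299 → Apr 15, 2300: 365 days.
Apr 15, 2300 → Apr 15, 2301: 365 days.
Apr 15, 2301 → Apr 15, 2302: 365 days.
Apr 15, 2302 → Apr 15, 2303: 365 days.
Apr 15, 2303 → Apr 15, 2304: 366 days (Feb 29, 2304 is in that span).
Apr 15, 2304 → Apr 15, 2305: 365 days.
Apr 15, 2305 → Apr 15, 2306: 365 days.
Apr 15, 2306 → Apr 15, 2307: 365 days.
Apr 15, 2307 → Apr 15, 2308: 366 days (Feb 29, 2308 is in that span).
Apr 15, 2308 → Apr 15, 2309: 365 days.
Apr 15, 2309 → Apr 15, 2310: 365 days.
Apr 15, 2310 → Apr 15, 2311: 365 days.
Apr 15, 2311 → May 15, 2311: 30 days (April has 30).
May 15, 2311 → Jun 15, 2311: 31 days (May has 31).
Jun 15, 2311 → Jul 15, 2311: 30 days (June has 30).
Jul 15, 2311 → Aug 15, 2311: 31 days (July has 31).
Aug 15, 2311 → Sep 15, 2311: 31 days (August has 31).
Sep 15, 2311 → Oct 15, 2311: 30 days (September has 30).
Oct 15, 2311 → Nov 15, 2311: 31 days (October has 31).
Nov 15, 2311 → Dec 15, 2311: 30 days (November has 30).
Dec 15, 2311 → Jan 15, 2312: 31 days (December has 31).
Jan 15, 2312 → Feb 15, 2312: 31 days (January has 31).
Feb 15, 2312 → Mar 15, 2312: 29 days (February has 29).
Mar 15, 2312 → Apr 15, 2312: 31 days (March has 31).
Apr 15, 2312 → May 15, 2312: 30 days (April has 30).
May 15, 2312 → May 18, 2312: 3 days.
Total: 6607 days.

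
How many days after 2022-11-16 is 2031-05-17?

3104

Nov 16, 2022 → Nov 16, 2023: 365 days.
Nov 16, 2023 → Nov 16, 2024: 366 days (Feb 29, 2024 is in that span).
Nov 16, 2024 → Nov 16, 2025: 365 days.
Nov 16, 2025 → Nov 16, 2026: 365 days.
Nov 16, 2026 → Nov 16, 2027: 365 days.
Nov 16, 2027 → Nov 16, 2028: 366 days (Feb 29, 2028 is in that span).
Nov 16, 2028 → Nov 16, 2029: 365 days.
Nov 16, 2029 → Nov 16, 2030: 365 days.
Nov 16, 2030 → Dec 16, 2030: 30 days (November has 30).
Dec 16, 2030 → Jan 16, 2031: 31 days (December has 31).
Jan 16, 2031 → Feb 16, 2031: 31 days (January has 31).
Feb 16, 2031 → Mar 16, 2031: 28 days (February has 28).
Mar 16, 2031 → Apr 16, 2031: 31 days (March has 31).
Apr 16, 2031 → May 16, 2031: 30 days (April has 30).
May 16, 2031 → May 17, 2031: 1 days.
Total: 3104 days.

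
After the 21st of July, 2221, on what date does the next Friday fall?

July 27, 2221

Jul 21, 2221 is a Saturday.
From Saturday to the next Friday is 6 days.
Jul 21, 2221 + 6 = Jul 27, 2221.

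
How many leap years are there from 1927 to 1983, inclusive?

Multiples of 4 in [1927,1983]: 14.
Of those, multiples of 100: 0 (not leap unless ÷400).
Multiples of 400: 0.
Leap years = 14 − 0 + 0 = 14.

14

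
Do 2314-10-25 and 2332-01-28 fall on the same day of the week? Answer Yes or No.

No

From Oct 25, 2314 to Jan 28, 2332 is 6304 days.
6304 mod 7 = 4, so they are different weekdays.
(Oct 25, 2314 is a Sunday; Jan 28, 2332 is a Thursday.)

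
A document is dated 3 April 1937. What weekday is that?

January 1, 1937 is a Friday.
Jan 1, 1937 → Feb 1, 1937: 31 days (January has 31).
Feb 1, 1937 → Mar 1, 1937: 28 days (February has 28).
Mar 1, 1937 → Apr 1, 1937: 31 days (March has 31).
Apr 1, 1937 → Apr 3, 1937: 2 days.
Total: 92 days.
92 mod 7 = 1, so Friday + 1 = Saturday.

Saturday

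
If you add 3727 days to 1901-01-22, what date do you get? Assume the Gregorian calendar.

+365 (one year) → Jan 22, 1902 (3362 left).
+365 (one year) → Jan 22, 1903 (2997 left).
+365 (one year) → Jan 22, 1904 (2632 left).
+366 (one year; includes Feb 29, 1904) → Jan 22, 1905 (2266 left).
+365 (one year) → Jan 22, 1906 (1901 left).
+365 (one year) → Jan 22, 1907 (1536 left).
+365 (one year) → Jan 22, 1908 (1171 left).
+366 (one year; includes Feb 29, 1908) → Jan 22, 1909 (805 left).
+365 (one year) → Jan 22, 1910 (440 left).
+365 (one year) → Jan 22, 1911 (75 left).
Jan has 31 days: +10 → Feb 1, 1911 (65 left).
Feb has 28 days: +28 → Mar 1, 1911 (37 left).
Mar has 31 days: +31 → Apr 1, 1911 (6 left).
+6 → Apr 7, 1911.

April 7, 1911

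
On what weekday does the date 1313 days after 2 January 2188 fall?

Jan 2, 2188 is a Wednesday.
1313 mod 7 = 4, so 1313 days after a Wednesday is Wednesday + 4 = Sunday.

Sunday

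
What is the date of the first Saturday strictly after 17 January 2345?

January 20, 2345

Jan 17, 2345 is a Wednesday.
From Wednesday to the next Saturday is 3 days.
Jan 17, 2345 + 3 = Jan 20, 2345.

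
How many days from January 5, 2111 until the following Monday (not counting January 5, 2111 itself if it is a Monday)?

7

Jan 5, 2111 is a Monday.
From Monday to the next Monday is 7 days.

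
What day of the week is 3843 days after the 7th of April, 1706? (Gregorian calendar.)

Wednesday

Apr 7, 1706 is a Wednesday.
3843 mod 7 = 0, so 3843 days after a Wednesday is Wednesday + 0 = Wednesday.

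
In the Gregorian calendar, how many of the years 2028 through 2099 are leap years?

Multiples of 4 in [2028,2099]: 18.
Of those, multiples of 100: 0 (not leap unless ÷400).
Multiples of 400: 0.
Leap years = 18 − 0 + 0 = 18.

18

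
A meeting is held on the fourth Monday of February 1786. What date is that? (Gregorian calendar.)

February 27, 1786

February 1, 1786 is a Wednesday.
The first Monday is therefore February 6 (5 days later).
The fourth Monday is 6 + 3×7 = February 27.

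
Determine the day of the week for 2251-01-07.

Tuesday

Doomsday rule: the anchor day for the 2200s is Friday. For year 51: 51÷12 = 4 r 3, and 3÷4 = 0, so 4+3+0 = 7.
Friday + 7 ≡ Friday — that's 2251's doomsday.
In January the doomsday date is Jan 3 (2251 is not a leap year).
Jan 7 is 4 days after Jan 3; 4 mod 7 = 4, so Friday + 4 = Tuesday.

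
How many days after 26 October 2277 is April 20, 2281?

Oct 26, 2277 → Oct 26, 2278: 365 days.
Oct 26, 2278 → Oct 26, 2279: 365 days.
Oct 26, 2279 → Oct 26, 2280: 366 days (Feb 29, 2280 is in that span).
Oct 26, 2280 → Nov 26, 2280: 31 days (October has 31).
Nov 26, 2280 → Dec 26, 2280: 30 days (November has 30).
Dec 26, 2280 → Jan 26, 2281: 31 days (December has 31).
Jan 26, 2281 → Feb 26, 2281: 31 days (January has 31).
Feb 26, 2281 → Mar 26, 2281: 28 days (February has 28).
Mar 26, 2281 → Apr 20, 2281: 25 days.
Total: 1272 days.

1272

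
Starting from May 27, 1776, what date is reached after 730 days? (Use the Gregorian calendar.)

May 27, 1778

+365 (one year) → May 27, 1777 (365 left).
May has 31 days: +5 → Jun 1, 1777 (360 left).
Jun has 30 days: +30 → Jul 1, 1777 (330 left).
Jul has 31 days: +31 → Aug 1, 1777 (299 left).
Aug has 31 days: +31 → Sep 1, 1777 (268 left).
Sep has 30 days: +30 → Oct 1, 1777 (238 left).
Oct has 31 days: +31 → Nov 1, 1777 (207 left).
Nov has 30 days: +30 → Dec 1, 1777 (177 left).
Dec has 31 days: +31 → Jan 1, 1778 (146 left).
Jan has 31 days: +31 → Feb 1, 1778 (115 left).
Feb has 28 days: +28 → Mar 1, 1778 (87 left).
Mar has 31 days: +31 → Apr 1, 1778 (56 left).
Apr has 30 days: +30 → May 1, 1778 (26 left).
+26 → May 27, 1778.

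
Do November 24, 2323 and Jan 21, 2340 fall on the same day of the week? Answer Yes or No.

No

From Nov 24, 2323 to Jan 21, 2340 is 5902 days.
5902 mod 7 = 1, so they are different weekdays.
(Nov 24, 2323 is a Saturday; Jan 21, 2340 is a Sunday.)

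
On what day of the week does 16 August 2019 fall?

Friday

Doomsday rule: the anchor day for the 2000s is Tuesday. For year 19: 19÷12 = 1 r 7, and 7÷4 = 1, so 1+7+1 = 9.
Tuesday + 9 ≡ Thursday — that's 2019's doomsday.
In August the doomsday date is Aug 8.
Aug 16 is 8 days after Aug 8; 8 mod 7 = 1, so Thursday + 1 = Friday.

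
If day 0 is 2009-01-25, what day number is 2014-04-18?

1909

Jan 25, 2009 → Jan 25, 2010: 365 days.
Jan 25, 2010 → Jan 25, 2011: 365 days.
Jan 25, 2011 → Jan 25, 2012: 365 days.
Jan 25, 2012 → Jan 25, 2013: 366 days (Feb 29, 2012 is in that span).
Jan 25, 2013 → Jan 25, 2014: 365 days.
Jan 25, 2014 → Feb 25, 2014: 31 days (January has 31).
Feb 25, 2014 → Mar 25, 2014: 28 days (February has 28).
Mar 25, 2014 → Apr 18, 2014: 24 days.
Total: 1909 days.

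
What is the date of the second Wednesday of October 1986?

October 8, 1986

October 1, 1986 is a Wednesday.
The first Wednesday is therefore October 1 (same day).
The second Wednesday is 1 + 1×7 = October 8.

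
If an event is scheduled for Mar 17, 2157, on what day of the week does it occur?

Doomsday rule: the anchor day for the 2100s is Sunday. For year 57: 57÷12 = 4 r 9, and 9÷4 = 2, so 4+9+2 = 15.
Sunday + 15 ≡ Monday — that's 2157's doomsday.
In March the doomsday date is Mar 14.
Mar 17 is 3 days after Mar 14; 3 mod 7 = 3, so Monday + 3 = Thursday.

Thursday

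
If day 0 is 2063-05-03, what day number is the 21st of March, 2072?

3245

May 3, 2063 → May 3, 2064: 366 days (Feb 29, 2064 is in that span).
May 3, 2064 → May 3, 2065: 365 days.
May 3, 2065 → May 3, 2066: 365 days.
May 3, 2066 → May 3, 2067: 365 days.
May 3, 2067 → May 3, 2068: 366 days (Feb 29, 2068 is in that span).
May 3, 2068 → May 3, 2069: 365 days.
May 3, 2069 → May 3, 2070: 365 days.
May 3, 2070 → May 3, 2071: 365 days.
May 3, 2071 → Jun 3, 2071: 31 days (May has 31).
Jun 3, 2071 → Jul 3, 2071: 30 days (June has 30).
Jul 3, 2071 → Aug 3, 2071: 31 days (July has 31).
Aug 3, 2071 → Sep 3, 2071: 31 days (August has 31).
Sep 3, 2071 → Oct 3, 2071: 30 days (September has 30).
Oct 3, 2071 → Nov 3, 2071: 31 days (October has 31).
Nov 3, 2071 → Dec 3, 2071: 30 days (November has 30).
Dec 3, 2071 → Jan 3, 2072: 31 days (December has 31).
Jan 3, 2072 → Feb 3, 2072: 31 days (January has 31).
Feb 3, 2072 → Mar 3, 2072: 29 days (February has 29).
Mar 3, 2072 → Mar 21, 2072: 18 days.
Total: 3245 days.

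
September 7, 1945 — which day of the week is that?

Doomsday rule: the anchor day for the 1900s is Wednesday. For year 45: 45÷12 = 3 r 9, and 9÷4 = 2, so 3+9+2 = 14.
Wednesday + 14 ≡ Wednesday — that's 1945's doomsday.
In September the doomsday date is Sep 5.
Sep 7 is 2 days after Sep 5; 2 mod 7 = 2, so Wednesday + 2 = Friday.

Friday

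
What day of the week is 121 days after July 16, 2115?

Thursday

First find the weekday of Jul 16, 2115. Doomsday rule: the anchor day for the 2100s is Sunday. For year 15: 15÷12 = 1 r 3, and 3÷4 = 0, so 1+3+0 = 4.
Sunday + 4 ≡ Thursday — that's 2115's doomsday.
In July the doomsday date is Jul 11.
Jul 16 is 5 days after Jul 11; 5 mod 7 = 5, so Thursday + 5 = Tuesday.
121 mod 7 = 2, so 121 days after a Tuesday is Tuesday + 2 = Thursday.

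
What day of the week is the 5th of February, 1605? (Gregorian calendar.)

Doomsday rule: the anchor day for the 1600s is Tuesday. For year 05: 5÷12 = 0 r 5, and 5÷4 = 1, so 0+5+1 = 6.
Tuesday + 6 ≡ Monday — that's 1605's doomsday.
In February the doomsday date is Feb 28 (1605 is not a leap year).
Feb 5 is 23 days before Feb 28; 23 mod 7 = 2, so Monday − 2 = Saturday.

Saturday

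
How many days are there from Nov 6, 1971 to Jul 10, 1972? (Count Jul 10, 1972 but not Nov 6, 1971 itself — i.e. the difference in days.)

Nov 6, 1971 → Dec 6, 1971: 30 days (November has 30).
Dec 6, 1971 → Jan 6, 1972: 31 days (December has 31).
Jan 6, 1972 → Feb 6, 1972: 31 days (January has 31).
Feb 6, 1972 → Mar 6, 1972: 29 days (February has 29).
Mar 6, 1972 → Apr 6, 1972: 31 days (March has 31).
Apr 6, 1972 → May 6, 1972: 30 days (April has 30).
May 6, 1972 → Jun 6, 1972: 31 days (May has 31).
Jun 6, 1972 → Jul 6, 1972: 30 days (June has 30).
Jul 6, 1972 → Jul 10, 1972: 4 days.
Total: 247 days.

247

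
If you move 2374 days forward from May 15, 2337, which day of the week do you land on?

May 15, 2337 is a Saturday.
2374 mod 7 = 1, so 2374 days after a Saturday is Saturday + 1 = Sunday.

Sunday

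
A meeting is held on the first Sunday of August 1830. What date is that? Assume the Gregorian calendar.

August 1, 1830 is a Sunday.
The first Sunday is therefore August 1 (same day).

August 1, 1830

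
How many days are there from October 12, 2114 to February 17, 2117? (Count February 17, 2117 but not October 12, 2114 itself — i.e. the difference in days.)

Oct 12, 2114 → Oct 12, 2115: 365 days.
Oct 12, 2115 → Oct 12, 2116: 366 days (Feb 29, 2116 is in that span).
Oct 12, 2116 → Nov 12, 2116: 31 days (October has 31).
Nov 12, 2116 → Dec 12, 2116: 30 days (November has 30).
Dec 12, 2116 → Jan 12, 2117: 31 days (December has 31).
Jan 12, 2117 → Feb 12, 2117: 31 days (January has 31).
Feb 12, 2117 → Feb 17, 2117: 5 days.
Total: 859 days.

859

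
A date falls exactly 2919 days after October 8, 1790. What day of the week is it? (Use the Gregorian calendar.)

Friday

First find the weekday of Oct 8, 1790. Doomsday rule: the anchor day for the 1700s is Sunday. For year 90: 90÷12 = 7 r 6, and 6÷4 = 1, so 7+6+1 = 14.
Sunday + 14 ≡ Sunday — that's 1790's doomsday.
In October the doomsday date is Oct 10.
Oct 8 is 2 days before Oct 10; 2 mod 7 = 2, so Sunday − 2 = Friday.
2919 mod 7 = 0, so 2919 days after a Friday is Friday + 0 = Friday.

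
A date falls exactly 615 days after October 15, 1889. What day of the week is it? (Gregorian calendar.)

First find the weekday of Oct 15, 1889. Doomsday rule: the anchor day for the 1800s is Friday. For year 89: 89÷12 = 7 r 5, and 5÷4 = 1, so 7+5+1 = 13.
Friday + 13 ≡ Thursday — that's 1889's doomsday.
In October the doomsday date is Oct 10.
Oct 15 is 5 days after Oct 10; 5 mod 7 = 5, so Thursday + 5 = Tuesday.
615 mod 7 = 6, so 615 days after a Tuesday is Tuesday + 6 = Monday.

Monday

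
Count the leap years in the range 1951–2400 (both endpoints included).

110

Multiples of 4 in [1951,2400]: 113.
Of those, multiples of 100: 5 (not leap unless ÷400).
Multiples of 400: 2.
Leap years = 113 − 5 + 2 = 110.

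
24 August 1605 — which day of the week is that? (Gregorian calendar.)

Wednesday

Doomsday rule: the anchor day for the 1600s is Tuesday. For year 05: 5÷12 = 0 r 5, and 5÷4 = 1, so 0+5+1 = 6.
Tuesday + 6 ≡ Monday — that's 1605's doomsday.
In August the doomsday date is Aug 8.
Aug 24 is 16 days after Aug 8; 16 mod 7 = 2, so Monday + 2 = Wednesday.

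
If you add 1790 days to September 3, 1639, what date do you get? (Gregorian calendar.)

+366 (one year; includes Feb 29, 1640) → Sep 3, 1640 (1424 left).
+365 (one year) → Sep 3, 1641 (1059 left).
+365 (one year) → Sep 3, 1642 (694 left).
+365 (one year) → Sep 3, 1643 (329 left).
Sep has 30 days: +28 → Oct 1, 1643 (301 left).
Oct has 31 days: +31 → Nov 1, 1643 (270 left).
Nov has 30 days: +30 → Dec 1, 1643 (240 left).
Dec has 31 days: +31 → Jan 1, 1644 (209 left).
Jan has 31 days: +31 → Feb 1, 1644 (178 left).
Feb has 29 days: +29 → Mar 1, 1644 (149 left).
Mar has 31 days: +31 → Apr 1, 1644 (118 left).
Apr has 30 days: +30 → May 1, 1644 (88 left).
May has 31 days: +31 → Jun 1, 1644 (57 left).
Jun has 30 days: +30 → Jul 1, 1644 (27 left).
+27 → Jul 28, 1644.

July 28, 1644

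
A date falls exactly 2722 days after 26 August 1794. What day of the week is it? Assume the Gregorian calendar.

First find the weekday of Aug 26, 1794. Doomsday rule: the anchor day for the 1700s is Sunday. For year 94: 94÷12 = 7 r 10, and 10÷4 = 2, so 7+10+2 = 19.
Sunday + 19 ≡ Friday — that's 1794's doomsday.
In August the doomsday date is Aug 8.
Aug 26 is 18 days after Aug 8; 18 mod 7 = 4, so Friday + 4 = Tuesday.
2722 mod 7 = 6, so 2722 days after a Tuesday is Tuesday + 6 = Monday.

Monday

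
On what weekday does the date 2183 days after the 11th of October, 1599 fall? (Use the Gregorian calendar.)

Sunday

First find the weekday of Oct 11, 1599. Doomsday rule: the anchor day for the 1500s is Wednesday. For year 99: 99÷12 = 8 r 3, and 3÷4 = 0, so 8+3+0 = 11.
Wednesday + 11 ≡ Sunday — that's 1599's doomsday.
In October the doomsday date is Oct 10.
Oct 11 is 1 day after Oct 10; 1 mod 7 = 1, so Sunday + 1 = Monday.
2183 mod 7 = 6, so 2183 days after a Monday is Monday + 6 = Sunday.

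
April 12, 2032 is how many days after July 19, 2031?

268

Jul 19, 2031 → Aug 19, 2031: 31 days (July has 31).
Aug 19, 2031 → Sep 19, 2031: 31 days (August has 31).
Sep 19, 2031 → Oct 19, 2031: 30 days (September has 30).
Oct 19, 2031 → Nov 19, 2031: 31 days (October has 31).
Nov 19, 2031 → Dec 19, 2031: 30 days (November has 30).
Dec 19, 2031 → Jan 19, 2032: 31 days (December has 31).
Jan 19, 2032 → Feb 19, 2032: 31 days (January has 31).
Feb 19, 2032 → Mar 19, 2032: 29 days (February has 29).
Mar 19, 2032 → Apr 12, 2032: 24 days.
Total: 268 days.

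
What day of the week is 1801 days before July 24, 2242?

First find the weekday of Jul 24, 2242. Doomsday rule: the anchor day for the 2200s is Friday. For year 42: 42÷12 = 3 r 6, and 6÷4 = 1, so 3+6+1 = 10.
Friday + 10 ≡ Monday — that's 2242's doomsday.
In July the doomsday date is Jul 11.
Jul 24 is 13 days after Jul 11; 13 mod 7 = 6, so Monday + 6 = Sunday.
1801 mod 7 = 2, so 1801 days before a Sunday is Sunday − 2 = Friday.

Friday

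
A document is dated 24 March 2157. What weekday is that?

Thursday

Doomsday rule: the anchor day for the 2100s is Sunday. For year 57: 57÷12 = 4 r 9, and 9÷4 = 2, so 4+9+2 = 15.
Sunday + 15 ≡ Monday — that's 2157's doomsday.
In March the doomsday date is Mar 14.
Mar 24 is 10 days after Mar 14; 10 mod 7 = 3, so Monday + 3 = Thursday.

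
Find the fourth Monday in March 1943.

March 1, 1943 is a Monday.
The first Monday is therefore March 1 (same day).
The fourth Monday is 1 + 3×7 = March 22.

March 22, 1943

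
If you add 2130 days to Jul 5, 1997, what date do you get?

+365 (one year) → Jul 5, 1998 (1765 left).
+365 (one year) → Jul 5, 1999 (1400 left).
+366 (one year; includes Feb 29, 2000) → Jul 5, 2000 (1034 left).
+365 (one year) → Jul 5, 2001 (669 left).
+365 (one year) → Jul 5, 2002 (304 left).
Jul has 31 days: +27 → Aug 1, 2002 (277 left).
Aug has 31 days: +31 → Sep 1, 2002 (246 left).
Sep has 30 days: +30 → Oct 1, 2002 (216 left).
Oct has 31 days: +31 → Nov 1, 2002 (185 left).
Nov has 30 days: +30 → Dec 1, 2002 (155 left).
Dec has 31 days: +31 → Jan 1, 2003 (124 left).
Jan has 31 days: +31 → Feb 1, 2003 (93 left).
Feb has 28 days: +28 → Mar 1, 2003 (65 left).
Mar has 31 days: +31 → Apr 1, 2003 (34 left).
Apr has 30 days: +30 → May 1, 2003 (4 left).
+4 → May 5, 2003.

May 5, 2003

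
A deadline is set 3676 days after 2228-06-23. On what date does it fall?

+365 (one year) → Jun 23, 2229 (3311 left).
+365 (one year) → Jun 23, 2230 (2946 left).
+365 (one year) → Jun 23, 2231 (2581 left).
+366 (one year; includes Feb 29, 2232) → Jun 23, 2232 (2215 left).
+365 (one year) → Jun 23, 2233 (1850 left).
+365 (one year) → Jun 23, 2234 (1485 left).
+365 (one year) → Jun 23, 2235 (1120 left).
+366 (one year; includes Feb 29, 2236) → Jun 23, 2236 (754 left).
+365 (one year) → Jun 23, 2237 (389 left).
Jun has 30 days: +8 → Jul 1, 2237 (381 left).
Jul has 31 days: +31 → Aug 1, 2237 (350 left).
Aug has 31 days: +31 → Sep 1, 2237 (319 left).
Sep has 30 days: +30 → Oct 1, 2237 (289 left).
Oct has 31 days: +31 → Nov 1, 2237 (258 left).
Nov has 30 days: +30 → Dec 1, 2237 (228 left).
Dec has 31 days: +31 → Jan 1, 2238 (197 left).
Jan has 31 days: +31 → Feb 1, 2238 (166 left).
Feb has 28 days: +28 → Mar 1, 2238 (138 left).
Mar has 31 days: +31 → Apr 1, 2238 (107 left).
Apr has 30 days: +30 → May 1, 2238 (77 left).
May has 31 days: +31 → Jun 1, 2238 (46 left).
Jun has 30 days: +30 → Jul 1, 2238 (16 left).
+16 → Jul 17, 2238.

July 17, 2238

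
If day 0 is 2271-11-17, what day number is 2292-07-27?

Nov 17, 2271 → Nov 17, 2272: 366 days (Feb 29, 2272 is in that span).
Nov 17, 2272 → Nov 17, 2273: 365 days.
Nov 17, 2273 → Nov 17, 2274: 365 days.
Nov 17, 2274 → Nov 17, 2275: 365 days.
Nov 17, 2275 → Nov 17, 2276: 366 days (Feb 29, 2276 is in that span).
Nov 17, 2276 → Nov 17, 2277: 365 days.
Nov 17, 2277 → Nov 17, 2278: 365 days.
Nov 17, 2278 → Nov 17, 2279: 365 days.
Nov 17, 2279 → Nov 17, 2280: 366 days (Feb 29, 2280 is in that span).
Nov 17, 2280 → Nov 17, 2281: 365 days.
Nov 17, 2281 → Nov 17, 2282: 365 days.
Nov 17, 2282 → Nov 17, 2283: 365 days.
Nov 17, 2283 → Nov 17, 2284: 366 days (Feb 29, 2284 is in that span).
Nov 17, 2284 → Nov 17, 2285: 365 days.
Nov 17, 2285 → Nov 17, 2286: 365 days.
Nov 17, 2286 → Nov 17, 2287: 365 days.
Nov 17, 2287 → Nov 17, 2288: 366 days (Feb 29, 2288 is in that span).
Nov 17, 2288 → Nov 17, 2289: 365 days.
Nov 17, 2289 → Nov 17, 2290: 365 days.
Nov 17, 2290 → Nov 17, 2291: 365 days.
Nov 17, 2291 → Dec 17, 2291: 30 days (November has 30).
Dec 17, 2291 → Jan 17, 2292: 31 days (December has 31).
Jan 17, 2292 → Feb 17, 2292: 31 days (January has 31).
Feb 17, 2292 → Mar 17, 2292: 29 days (February has 29).
Mar 17, 2292 → Apr 17, 2292: 31 days (March has 31).
Apr 17, 2292 → May 17, 2292: 30 days (April has 30).
May 17, 2292 → Jun 17, 2292: 31 days (May has 31).
Jun 17, 2292 → Jul 17, 2292: 30 days (June has 30).
Jul 17, 2292 → Jul 27, 2292: 10 days.
Total: 7558 days.

7558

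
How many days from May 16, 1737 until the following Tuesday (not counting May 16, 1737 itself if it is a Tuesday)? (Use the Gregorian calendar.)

5

May 16, 1737 is a Thursday.
From Thursday to the next Tuesday is 5 days.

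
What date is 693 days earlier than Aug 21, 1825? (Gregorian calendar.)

September 28, 1823

−365 (one year) → Aug 21, 1824 (328 left).
−21 → Jul 31, 1824 (end of Jul, 31 days; 307 left).
−31 → Jun 30, 1824 (end of Jun, 30 days; 276 left).
−30 → May 31, 1824 (end of May, 31 days; 246 left).
−31 → Apr 30, 1824 (end of Apr, 30 days; 215 left).
−30 → Mar 31, 1824 (end of Mar, 31 days; 185 left).
−31 → Feb 29, 1824 (end of Feb, 29 days; 154 left).
−29 → Jan 31, 1824 (end of Jan, 31 days; 125 left).
−31 → Dec 31, 1823 (end of Dec, 31 days; 94 left).
−31 → Nov 30, 1823 (end of Nov, 30 days; 63 left).
−30 → Oct 31, 1823 (end of Oct, 31 days; 33 left).
−31 → Sep 30, 1823 (end of Sep, 30 days; 2 left).
−2 → Sep 28, 1823.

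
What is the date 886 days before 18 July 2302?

−365 (one year) → Jul 18, 2301 (521 left).
−365 (one year) → Jul 18, 2300 (156 left).
−18 → Jun 30, 2300 (end of Jun, 30 days; 138 left).
−30 → May 31, 2300 (end of May, 31 days; 108 left).
−31 → Apr 30, 2300 (end of Apr, 30 days; 77 left).
−30 → Mar 31, 2300 (end of Mar, 31 days; 47 left).
−31 → Feb 28, 2300 (end of Feb, 28 days; 16 left).
−16 → Feb 12, 2300.

February 12, 2300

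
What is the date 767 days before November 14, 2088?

−366 (one year; includes Feb 29, 2088) → Nov 14, 2087 (401 left).
−365 (one year) → Nov 14, 2086 (36 left).
−14 → Oct 31, 2086 (end of Oct, 31 days; 22 left).
−22 → Oct 9, 2086.

October 9, 2086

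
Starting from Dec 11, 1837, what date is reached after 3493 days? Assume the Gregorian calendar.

July 5, 1847

+365 (one year) → Dec 11, 1838 (3128 left).
+365 (one year) → Dec 11, 1839 (2763 left).
+366 (one year; includes Feb 29, 1840) → Dec 11, 1840 (2397 left).
+365 (one year) → Dec 11, 1841 (2032 left).
+365 (one year) → Dec 11, 1842 (1667 left).
+365 (one year) → Dec 11, 1843 (1302 left).
+366 (one year; includes Feb 29, 1844) → Dec 11, 1844 (936 left).
+365 (one year) → Dec 11, 1845 (571 left).
+365 (one year) → Dec 11, 1846 (206 left).
Dec has 31 days: +21 → Jan 1, 1847 (185 left).
Jan has 31 days: +31 → Feb 1, 1847 (154 left).
Feb has 28 days: +28 → Mar 1, 1847 (126 left).
Mar has 31 days: +31 → Apr 1, 1847 (95 left).
Apr has 30 days: +30 → May 1, 1847 (65 left).
May has 31 days: +31 → Jun 1, 1847 (34 left).
Jun has 30 days: +30 → Jul 1, 1847 (4 left).
+4 → Jul 5, 1847.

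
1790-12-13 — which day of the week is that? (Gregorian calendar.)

Doomsday rule: the anchor day for the 1700s is Sunday. For year 90: 90÷12 = 7 r 6, and 6÷4 = 1, so 7+6+1 = 14.
Sunday + 14 ≡ Sunday — that's 1790's doomsday.
In December the doomsday date is Dec 12.
Dec 13 is 1 day after Dec 12; 1 mod 7 = 1, so Sunday + 1 = Monday.

Monday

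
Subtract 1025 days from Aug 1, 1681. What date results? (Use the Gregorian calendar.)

−365 (one year) → Aug 1, 1680 (660 left).
−366 (one year; includes Feb 29, 1680) → Aug 1, 1679 (294 left).
−1 → Jul 31, 1679 (end of Jul, 31 days; 293 left).
−31 → Jun 30, 1679 (end of Jun, 30 days; 262 left).
−30 → May 31, 1679 (end of May, 31 days; 232 left).
−31 → Apr 30, 1679 (end of Apr, 30 days; 201 left).
−30 → Mar 31, 1679 (end of Mar, 31 days; 171 left).
−31 → Feb 28, 1679 (end of Feb, 28 days; 140 left).
−28 → Jan 31, 1679 (end of Jan, 31 days; 112 left).
−31 → Dec 31, 1678 (end of Dec, 31 days; 81 left).
−31 → Nov 30, 1678 (end of Nov, 30 days; 50 left).
−30 → Oct 31, 1678 (end of Oct, 31 days; 20 left).
−20 → Oct 11, 1678.

October 11, 1678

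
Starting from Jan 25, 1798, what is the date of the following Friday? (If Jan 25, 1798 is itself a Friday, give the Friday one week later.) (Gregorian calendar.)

Jan 25, 1798 is a Thursday.
From Thursday to the next Friday is 1 day.
Jan 25, 1798 + 1 = Jan 26, 1798.

January 26, 1798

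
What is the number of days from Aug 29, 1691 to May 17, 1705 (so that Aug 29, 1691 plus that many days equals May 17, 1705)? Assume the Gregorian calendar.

Aug 29, 1691 → Aug 29, 1692: 366 days (Feb 29, 1692 is in that span).
Aug 29, 1692 → Aug 29, 1693: 365 days.
Aug 29, 1693 → Aug 29, 1694: 365 days.
Aug 29, 1694 → Aug 29, 1695: 365 days.
Aug 29, 1695 → Aug 29, 1696: 366 days (Feb 29, 1696 is in that span).
Aug 29, 1696 → Aug 29, 1697: 365 days.
Aug 29, 1697 → Aug 29, 1698: 365 days.
Aug 29, 1698 → Aug 29, 1699: 365 days.
Aug 29, 1699 → Aug 29, 1700: 365 days.
Aug 29, 1700 → Aug 29, 1701: 365 days.
Aug 29, 1701 → Aug 29, 1702: 365 days.
Aug 29, 1702 → Aug 29, 1703: 365 days.
Aug 29, 1703 → Aug 29, 1704: 366 days (Feb 29, 1704 is in that span).
Aug 29, 1704 → Sep 29, 1704: 31 days (August has 31).
Sep 29, 1704 → Oct 29, 1704: 30 days (September has 30).
Oct 29, 1704 → Nov 29, 1704: 31 days (October has 31).
Nov 29, 1704 → Dec 29, 1704: 30 days (November has 30).
Dec 29, 1704 → Jan 29, 1705: 31 days (December has 31).
Jan 29, 1705 → Feb 28, 1705: 30 days (January has 31).
Feb 28, 1705 → Mar 28, 1705: 28 days (February has 28).
Mar 28, 1705 → Apr 28, 1705: 31 days (March has 31).
Apr 28, 1705 → May 17, 1705: 19 days.
Total: 5009 days.

5009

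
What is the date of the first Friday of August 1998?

August 7, 1998

August 1, 1998 is a Saturday.
The first Friday is therefore August 7 (6 days later).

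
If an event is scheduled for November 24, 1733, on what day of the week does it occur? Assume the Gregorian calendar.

Doomsday rule: the anchor day for the 1700s is Sunday. For year 33: 33÷12 = 2 r 9, and 9÷4 = 2, so 2+9+2 = 13.
Sunday + 13 ≡ Saturday — that's 1733's doomsday.
In November the doomsday date is Nov 7.
Nov 24 is 17 days after Nov 7; 17 mod 7 = 3, so Saturday + 3 = Tuesday.

Tuesday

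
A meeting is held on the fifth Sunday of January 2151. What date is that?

January 31, 2151

January 1, 2151 is a Friday.
The first Sunday is therefore January 3 (2 days later).
The fifth Sunday is 3 + 4×7 = January 31.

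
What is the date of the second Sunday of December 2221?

December 9, 2221

December 1, 2221 is a Saturday.
The first Sunday is therefore December 2 (1 days later).
The second Sunday is 2 + 1×7 = December 9.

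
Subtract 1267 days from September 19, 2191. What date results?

−365 (one year) → Sep 19, 2190 (902 left).
−365 (one year) → Sep 19, 2189 (537 left).
−365 (one year) → Sep 19, 2188 (172 left).
−19 → Aug 31, 2188 (end of Aug, 31 days; 153 left).
−31 → Jul 31, 2188 (end of Jul, 31 days; 122 left).
−31 → Jun 30, 2188 (end of Jun, 30 days; 91 left).
−30 → May 31, 2188 (end of May, 31 days; 61 left).
−31 → Apr 30, 2188 (end of Apr, 30 days; 30 left).
−30 → Mar 31, 2188 (end of Mar, 31 days; 0 left).

March 31, 2188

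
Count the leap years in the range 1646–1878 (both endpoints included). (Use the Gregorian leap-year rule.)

Multiples of 4 in [1646,1878]: 58.
Of those, multiples of 100: 2 (not leap unless ÷400).
Multiples of 400: 0.
Leap years = 58 − 2 + 0 = 56.

56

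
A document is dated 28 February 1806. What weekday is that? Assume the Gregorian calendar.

Friday

Doomsday rule: the anchor day for the 1800s is Friday. For year 06: 6÷12 = 0 r 6, and 6÷4 = 1, so 0+6+1 = 7.
Friday + 7 ≡ Friday — that's 1806's doomsday.
In February the doomsday date is Feb 28 (1806 is not a leap year).
Feb 28 is the doomsday itself: Friday.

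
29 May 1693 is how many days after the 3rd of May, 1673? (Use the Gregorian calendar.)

May 3, 1673 → May 3, 1674: 365 days.
May 3, 1674 → May 3, 1675: 365 days.
May 3, 1675 → May 3, 1676: 366 days (Feb 29, 1676 is in that span).
May 3, 1676 → May 3, 1677: 365 days.
May 3, 1677 → May 3, 1678: 365 days.
May 3, 1678 → May 3, 1679: 365 days.
May 3, 1679 → May 3, 1680: 366 days (Feb 29, 1680 is in that span).
May 3, 1680 → May 3, 1681: 365 days.
May 3, 1681 → May 3, 1682: 365 days.
May 3, 1682 → May 3, 1683: 365 days.
May 3, 1683 → May 3, 1684: 366 days (Feb 29, 1684 is in that span).
May 3, 1684 → May 3, 1685: 365 days.
May 3, 1685 → May 3, 1686: 365 days.
May 3, 1686 → May 3, 1687: 365 days.
May 3, 1687 → May 3, 1688: 366 days (Feb 29, 1688 is in that span).
May 3, 1688 → May 3, 1689: 365 days.
May 3, 1689 → May 3, 1690: 365 days.
May 3, 1690 → May 3, 1691: 365 days.
May 3, 1691 → May 3, 1692: 366 days (Feb 29, 1692 is in that span).
May 3, 1692 → Jun 3, 1692: 31 days (May has 31).
Jun 3, 1692 → Jul 3, 1692: 30 days (June has 30).
Jul 3, 1692 → Aug 3, 1692: 31 days (July has 31).
Aug 3, 1692 → Sep 3, 1692: 31 days (August has 31).
Sep 3, 1692 → Oct 3, 1692: 30 days (September has 30).
Oct 3, 1692 → Nov 3, 1692: 31 days (October has 31).
Nov 3, 1692 → Dec 3, 1692: 30 days (November has 30).
Dec 3, 1692 → Jan 3, 1693: 31 days (December has 31).
Jan 3, 1693 → Feb 3, 1693: 31 days (January has 31).
Feb 3, 1693 → Mar 3, 1693: 28 days (February has 28).
Mar 3, 1693 → Apr 3, 1693: 31 days (March has 31).
Apr 3, 1693 → May 3, 1693: 30 days (April has 30).
May 3, 1693 → May 29, 1693: 26 days.
Total: 7331 days.

7331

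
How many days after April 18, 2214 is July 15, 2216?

Apr 18, 2214 → Apr 18, 2215: 365 days.
Apr 18, 2215 → Apr 18, 2216: 366 days (Feb 29, 2216 is in that span).
Apr 18, 2216 → May 18, 2216: 30 days (April has 30).
May 18, 2216 → Jun 18, 2216: 31 days (May has 31).
Jun 18, 2216 → Jul 15, 2216: 27 days.
Total: 819 days.

819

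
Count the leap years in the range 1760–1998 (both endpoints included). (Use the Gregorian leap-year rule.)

58

Multiples of 4 in [1760,1998]: 60.
Of those, multiples of 100: 2 (not leap unless ÷400).
Multiples of 400: 0.
Leap years = 60 − 2 + 0 = 58.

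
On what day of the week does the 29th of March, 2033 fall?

Tuesday

January 1, 2033 is a Saturday.
Jan 1, 2033 → Feb 1, 2033: 31 days (January has 31).
Feb 1, 2033 → Mar 1, 2033: 28 days (February has 28).
Mar 1, 2033 → Mar 29, 2033: 28 days.
Total: 87 days.
87 mod 7 = 3, so Saturday + 3 = Tuesday.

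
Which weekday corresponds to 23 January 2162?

Doomsday rule: the anchor day for the 2100s is Sunday. For year 62: 62÷12 = 5 r 2, and 2÷4 = 0, so 5+2+0 = 7.
Sunday + 7 ≡ Sunday — that's 2162's doomsday.
In January the doomsday date is Jan 3 (2162 is not a leap year).
Jan 23 is 20 days after Jan 3; 20 mod 7 = 6, so Sunday + 6 = Saturday.

Saturday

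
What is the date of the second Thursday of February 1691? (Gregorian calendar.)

February 8, 1691

February 1, 1691 is a Thursday.
The first Thursday is therefore February 1 (same day).
The second Thursday is 1 + 1×7 = February 8.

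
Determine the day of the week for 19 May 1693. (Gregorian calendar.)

Tuesday

Doomsday rule: the anchor day for the 1600s is Tuesday. For year 93: 93÷12 = 7 r 9, and 9÷4 = 2, so 7+9+2 = 18.
Tuesday + 18 ≡ Saturday — that's 1693's doomsday.
In May the doomsday date is May 9.
May 19 is 10 days after May 9; 10 mod 7 = 3, so Saturday + 3 = Tuesday.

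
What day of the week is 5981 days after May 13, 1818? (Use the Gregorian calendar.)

Saturday

First find the weekday of May 13, 1818. Doomsday rule: the anchor day for the 1800s is Friday. For year 18: 18÷12 = 1 r 6, and 6÷4 = 1, so 1+6+1 = 8.
Friday + 8 ≡ Saturday — that's 1818's doomsday.
In May the doomsday date is May 9.
May 13 is 4 days after May 9; 4 mod 7 = 4, so Saturday + 4 = Wednesday.
5981 mod 7 = 3, so 5981 days after a Wednesday is Wednesday + 3 = Saturday.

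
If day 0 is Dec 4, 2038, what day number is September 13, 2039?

283

Dec 4, 2038 → Jan 4, 2039: 31 days (December has 31).
Jan 4, 2039 → Feb 4, 2039: 31 days (January has 31).
Feb 4, 2039 → Mar 4, 2039: 28 days (February has 28).
Mar 4, 2039 → Apr 4, 2039: 31 days (March has 31).
Apr 4, 2039 → May 4, 2039: 30 days (April has 30).
May 4, 2039 → Jun 4, 2039: 31 days (May has 31).
Jun 4, 2039 → Jul 4, 2039: 30 days (June has 30).
Jul 4, 2039 → Aug 4, 2039: 31 days (July has 31).
Aug 4, 2039 → Sep 4, 2039: 31 days (August has 31).
Sep 4, 2039 → Sep 13, 2039: 9 days.
Total: 283 days.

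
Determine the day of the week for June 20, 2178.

Saturday

Doomsday rule: the anchor day for the 2100s is Sunday. For year 78: 78÷12 = 6 r 6, and 6÷4 = 1, so 6+6+1 = 13.
Sunday + 13 ≡ Saturday — that's 2178's doomsday.
In June the doomsday date is Jun 6.
Jun 20 is 14 days after Jun 6; 14 mod 7 = 0, so Saturday + 0 = Saturday.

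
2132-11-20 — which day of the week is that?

January 1, 2132 is a Tuesday.
Jan 1, 2132 → Feb 1, 2132: 31 days (January has 31).
Feb 1, 2132 → Mar 1, 2132: 29 days (February has 29).
Mar 1, 2132 → Apr 1, 2132: 31 days (March has 31).
Apr 1, 2132 → May 1, 2132: 30 days (April has 30).
May 1, 2132 → Jun 1, 2132: 31 days (May has 31).
Jun 1, 2132 → Jul 1, 2132: 30 days (June has 30).
Jul 1, 2132 → Aug 1, 2132: 31 days (July has 31).
Aug 1, 2132 → Sep 1, 2132: 31 days (August has 31).
Sep 1, 2132 → Oct 1, 2132: 30 days (September has 30).
Oct 1, 2132 → Nov 1, 2132: 31 days (October has 31).
Nov 1, 2132 → Nov 20, 2132: 19 days.
Total: 324 days.
324 mod 7 = 2, so Tuesday + 2 = Thursday.

Thursday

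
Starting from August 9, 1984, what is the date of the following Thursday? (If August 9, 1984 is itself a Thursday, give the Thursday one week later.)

August 16, 1984

Aug 9, 1984 is a Thursday.
From Thursday to the next Thursday is 7 days.
Aug 9, 1984 + 7 = Aug 16, 1984.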